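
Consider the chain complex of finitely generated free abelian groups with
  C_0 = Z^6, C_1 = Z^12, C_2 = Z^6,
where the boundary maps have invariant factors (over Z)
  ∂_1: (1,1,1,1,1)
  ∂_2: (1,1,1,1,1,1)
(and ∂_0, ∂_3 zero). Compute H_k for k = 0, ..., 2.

H_0 = Z,  H_1 = Z,  H_2 = 0.

H_0: b_0 = 6 − 0 − 5 = 1; torsion from ∂_1 factors > 1: none. So H_0 = Z.
H_1: b_1 = 12 − 5 − 6 = 1; torsion from ∂_2 factors > 1: none. So H_1 = Z.
H_2: b_2 = 6 − 6 − 0 = 0; torsion from ∂_3 factors > 1: none. So H_2 = 0.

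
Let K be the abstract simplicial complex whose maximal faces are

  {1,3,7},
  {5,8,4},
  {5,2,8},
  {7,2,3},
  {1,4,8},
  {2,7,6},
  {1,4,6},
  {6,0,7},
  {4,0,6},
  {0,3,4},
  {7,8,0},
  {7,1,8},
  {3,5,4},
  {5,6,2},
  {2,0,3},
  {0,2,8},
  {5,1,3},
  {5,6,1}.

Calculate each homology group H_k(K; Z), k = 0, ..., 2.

H_0 ≅ Z,  H_1 ≅ Z ⊕ Z/2,  H_2 = 0.

We work with the vertex ordering 0 < 1 < 2 < 3 < 4 < 5 < 6 < 7 < 8. The simplices of K, each written with vertices in increasing order, are:

  0-simplices (9): [0], [1], [2], [3], [4], [5], [6], [7], [8]
  1-simplices (27): (27 of them)
  2-simplices (18): [0,2,3], [0,2,8], [0,3,4], [0,4,6], [0,6,7], [0,7,8], [1,3,5], [1,3,7], [1,4,6], [1,4,8], [1,5,6], [1,7,8], [2,3,7], [2,5,6], [2,5,8], [2,6,7], [3,4,5], [4,5,8]

Hence C_0 ≅ Z^9, C_1 ≅ Z^27, C_2 ≅ Z^18.

The boundary map ∂_1: C_1 → C_0 maps an edge to its endpoints' difference, ∂[p,q] = q − p.
This gives a 9×27 integer matrix of rank 8; reducing to Smith normal form yields diagonal entries (1,1,1,1,1,1,1,1).

Boundary ∂_2: C_2 → C_1 sends each 2-simplex [p,q,r] to [q,r] − [p,r] + [p,q]. For instance
  ∂[1,3,5] = [3,5] − [1,5] + [1,3],
  ∂[2,5,6] = [5,6] − [2,6] + [2,5].
The resulting 27×18 matrix has rank 18, and its Smith normal form has invariant factors (1,1,1,1,1,1,1,1,1,1,1,1,1,1,1,1,1,2).

From H_k ≅ ker(∂_k) / im(∂_{k+1}) we obtain:

  H_0: rank C_0 − rank ∂_1 = 9 − 8 = 1, and the invariant factors of ∂_1 are all 1, so H_0 ≅ Z.
  H_1: rank ker ∂_1 − rank ∂_2 = (27 − 8) − 18 = 1, and ∂_2 has invariant factor 2 > 1, so H_1 ≅ Z ⊕ Z/2.
  H_2: rank ker ∂_2 − rank ∂_3 = (18 − 18) − 0 = 0, and there is no ∂_3, so H_2 ≅ 0.

As a check, the Euler characteristic is 9 − 27 + 18 = 0, which agrees with 1 − 1 + 0 = 0.
(K is a triangulation of the Klein bottle.)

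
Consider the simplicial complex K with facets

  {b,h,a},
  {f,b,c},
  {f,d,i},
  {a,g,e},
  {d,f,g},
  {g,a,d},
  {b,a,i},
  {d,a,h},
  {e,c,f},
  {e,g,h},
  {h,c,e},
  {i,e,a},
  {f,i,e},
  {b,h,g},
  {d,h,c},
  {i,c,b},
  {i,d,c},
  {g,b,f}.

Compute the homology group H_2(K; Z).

H_2 ≅ 0.

Take the total order a < b < c < d < e < f < g < h < i on the vertex set. Then K (dimension 2) consists of the simplices:

  0-simplices (9): a, b, c, d, e, f, g, h, i
  1-simplices (27): ab, ad, ae, ag, ah, ai, bc, bf, bg, bh, bi, cd, ce, cf, ch, ci, df, dg, dh, di, ef, eg, eh, ei, fg, fi, gh
  2-simplices (18): abh, abi, adg, adh, aeg, aei, bcf, bci, bfg, bgh, cdh, cdi, cef, ceh, dfg, dfi, efi, egh

Hence C_0 ≅ Z^9, C_1 ≅ Z^27, C_2 ≅ Z^18.

The boundary map ∂_1: C_1 → C_0 sends each edge [p,q] (with p < q) to q − p. For instance
  ∂bg = g − b.
As a 9×27 matrix over Z this has rank 8, with invariant factors (1,1,1,1,1,1,1,1).

Boundary ∂_2: C_2 → C_1 acts by ∂[p,q,r] = [q,r] − [p,r] + [p,q]. For instance
  ∂egh = gh − eh + eg,
  ∂bgh = gh − bh + bg.
As a 27×18 matrix over Z this has rank 18, with invariant factors (1,1,1,1,1,1,1,1,1,1,1,1,1,1,1,1,1,2).

Now H_k = ker ∂_k / im ∂_{k+1}, so:

  H_2: rank ker ∂_2 − rank ∂_3 = (18 − 18) − 0 = 0, and there is no ∂_3, so H_2 = 0.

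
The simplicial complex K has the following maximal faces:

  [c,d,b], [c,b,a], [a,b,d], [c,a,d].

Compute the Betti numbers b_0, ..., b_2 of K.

b_0 = 1, b_1 = 0, b_2 = 1.

Fix the vertex order a < b < c < d and write every simplex with vertices in increasing order. Then dim K = 2 and the simplices of K are:

  0-simplices (4): a, b, c, d
  1-simplices (6): ab, ac, ad, bc, bd, cd
  2-simplices (4): abc, abd, acd, bcd

giving chain groups C_0 ≅ Z^4, C_1 ≅ Z^6, C_2 ≅ Z^4.

Boundary ∂_1: C_1 → C_0 maps an edge to its endpoints' difference, ∂[p,q] = q − p. For instance
  ∂cd = d − c.
This gives a 4×6 integer matrix of rank 3; reducing to Smith normal form yields diagonal entries (1,1,1).

Boundary ∂_2: C_2 → C_1 acts by ∂[p,q,r] = [q,r] − [p,r] + [p,q]. For instance
  ∂abd = bd − ad + ab,
  ∂acd = cd − ad + ac.
This gives a 6×4 integer matrix of rank 3; reducing to Smith normal form yields diagonal entries (1,1,1).

Now H_k = ker ∂_k / im ∂_{k+1}, so:

  H_0: rank C_0 − rank ∂_1 = 4 − 3 = 1, and the invariant factors of ∂_1 are all 1, so H_0 = Z.
  H_1: rank ker ∂_1 − rank ∂_2 = (6 − 3) − 3 = 0, and the invariant factors of ∂_2 are all 1, so H_1 = 0.
  H_2: rank ker ∂_2 − rank ∂_3 = (4 − 3) − 0 = 1, and there is no ∂_3, so H_2 = Z.

(K is a triangulation of the 2-sphere S^2.)

Hence the Betti numbers are b_0 = 1, b_1 = 0, b_2 = 1.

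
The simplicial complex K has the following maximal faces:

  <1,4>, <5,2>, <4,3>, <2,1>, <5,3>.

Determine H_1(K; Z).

Fix the vertex order 1 < 2 < 3 < 4 < 5 and write every simplex with vertices in increasing order. Then dim K = 1 and the simplices of K are:

  0-simplices (5): [1], [2], [3], [4], [5]
  1-simplices (5): [1,2], [1,4], [2,5], [3,4], [3,5]

giving chain groups C_0 ≅ Z^5, C_1 ≅ Z^5.

The boundary map ∂_1: C_1 → C_0 is given by ∂[p,q] = [q] − [p].
As a 5×5 matrix over Z this has rank 4, with invariant factors (1,1,1,1).

From H_k ≅ ker(∂_k) / im(∂_{k+1}) we obtain:

  H_1: rank ker ∂_1 − rank ∂_2 = (5 − 4) − 0 = 1, and there is no ∂_2, so H_1 = Z.

H_1 = Z.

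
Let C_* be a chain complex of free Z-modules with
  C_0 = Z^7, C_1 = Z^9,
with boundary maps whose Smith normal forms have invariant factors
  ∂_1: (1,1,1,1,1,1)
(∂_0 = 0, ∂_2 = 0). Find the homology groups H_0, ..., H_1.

H_0: b_0 = 7 − 0 − 6 = 1; torsion from ∂_1 factors > 1: none. So H_0 = Z.
H_1: b_1 = 9 − 6 − 0 = 3; torsion from ∂_2 factors > 1: none. So H_1 = Z^3.

H_0 = Z,  H_1 = Z^3.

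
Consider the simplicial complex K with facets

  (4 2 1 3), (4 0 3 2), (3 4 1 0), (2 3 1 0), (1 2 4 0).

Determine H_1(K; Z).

H_1 = 0.

Order the vertices as 0 < 1 < 2 < 3 < 4. Listing each simplex with vertices in this order, K has dimension 3 with simplices:

  0-simplices (5): [0], [1], [2], [3], [4]
  1-simplices (10): [0,1], [0,2], [0,3], [0,4], [1,2], [1,3], [1,4], [2,3], [2,4], [3,4]
  2-simplices (10): [0,1,2], [0,1,3], [0,1,4], [0,2,3], [0,2,4], [0,3,4], [1,2,3], [1,2,4], [1,3,4], [2,3,4]
  3-simplices (5): [0,1,2,3], [0,1,2,4], [0,1,3,4], [0,2,3,4], [1,2,3,4]

giving chain groups C_0 ≅ Z^5, C_1 ≅ Z^10, C_2 ≅ Z^10, C_3 ≅ Z^5.

The boundary map ∂_1: C_1 → C_0 is given by ∂[p,q] = [q] − [p]. For instance
  ∂[1,4] = [4] − [1].
This gives a 5×10 integer matrix of rank 4; reducing to Smith normal form yields diagonal entries (1,1,1,1).

∂_2: C_2 → C_1 maps a triangle to the signed sum of its edges. For instance
  ∂[0,1,2] = [1,2] − [0,2] + [0,1],
  ∂[1,2,4] = [2,4] − [1,4] + [1,2].
The resulting 10×10 matrix has rank 6, and its Smith normal form has invariant factors (1,1,1,1,1,1).

The boundary map ∂_3: C_3 → C_2 sends each 3-simplex σ to the alternating sum Σ_i (−1)^i (σ with its i-th vertex removed). For instance
  ∂[0,1,2,3] = [1,2,3] − [0,2,3] + [0,1,3] − [0,1,2],
  ∂[0,1,2,4] = [1,2,4] − [0,2,4] + [0,1,4] − [0,1,2].
The 10×5 boundary matrix has rank 4 and Smith normal form diag(1,1,1,1).

Computing H_k = (kernel of ∂_k) / (image of ∂_{k+1}):

  H_1: rank ker ∂_1 − rank ∂_2 = (10 − 4) − 6 = 0, and the invariant factors of ∂_2 are all 1, so H_1 ≅ 0.

(K is a triangulation of the 3-sphere S^3.)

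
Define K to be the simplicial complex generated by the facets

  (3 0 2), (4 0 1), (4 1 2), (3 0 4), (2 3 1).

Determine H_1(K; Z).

H_1 ≅ Z.

K has 5 vertices, 10 edges, 5 triangles.
rank ∂_1 = 4, rank ∂_2 = 5 ⇒ b_1 = 10 − 4 − 5 = 1; all invariant factors of ∂_2 are 1 so no torsion. So H_1 = Z.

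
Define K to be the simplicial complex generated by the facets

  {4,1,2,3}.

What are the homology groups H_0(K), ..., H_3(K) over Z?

H_0 = Z,  H_1 = 0,  H_2 = 0,  H_3 = 0.

We work with the vertex ordering 1 < 2 < 3 < 4. The simplices of K, each written with vertices in increasing order, are:

  0-simplices (4): [1], [2], [3], [4]
  1-simplices (6): [1,2], [1,3], [1,4], [2,3], [2,4], [3,4]
  2-simplices (4): [1,2,3], [1,2,4], [1,3,4], [2,3,4]
  3-simplices (1): [1,2,3,4]

Hence C_0 ≅ Z^4, C_1 ≅ Z^6, C_2 ≅ Z^4, C_3 ≅ Z^1.

Boundary ∂_1: C_1 → C_0 is given by ∂[p,q] = [q] − [p]. For instance
  ∂[2,4] = [4] − [2].
The resulting 4×6 matrix has rank 3, and its Smith normal form has invariant factors (1,1,1).

The boundary map ∂_2: C_2 → C_1 maps a triangle to the signed sum of its edges. For instance
  ∂[2,3,4] = [3,4] − [2,4] + [2,3],
  ∂[1,3,4] = [3,4] − [1,4] + [1,3].
The 6×4 boundary matrix has rank 3 and Smith normal form diag(1,1,1).

Boundary ∂_3: C_3 → C_2 sends each 3-simplex σ to the alternating sum Σ_i (−1)^i (σ with its i-th vertex removed). For instance
  ∂[1,2,3,4] = [2,3,4] − [1,3,4] + [1,2,4] − [1,2,3].
As a 4×1 matrix over Z this has rank 1, with invariant factors (1).

Reading off H_k = ker ∂_k / im ∂_{k+1}:

  H_0: rank C_0 − rank ∂_1 = 4 − 3 = 1, and the invariant factors of ∂_1 are all 1, so H_0 = Z.
  H_1: rank ker ∂_1 − rank ∂_2 = (6 − 3) − 3 = 0, and the invariant factors of ∂_2 are all 1, so H_1 = 0.
  H_2: rank ker ∂_2 − rank ∂_3 = (4 − 3) − 1 = 0, and the invariant factors of ∂_3 are all 1, so H_2 = 0.
  H_3: rank ker ∂_3 − rank ∂_4 = (1 − 1) − 0 = 0, and there is no ∂_4, so H_3 = 0.

As a check, the Euler characteristic is 4 − 6 + 4 − 1 = 1, which agrees with 1 − 0 + 0 − 0 = 1.
(K is a triangulation of the 3-simplex.)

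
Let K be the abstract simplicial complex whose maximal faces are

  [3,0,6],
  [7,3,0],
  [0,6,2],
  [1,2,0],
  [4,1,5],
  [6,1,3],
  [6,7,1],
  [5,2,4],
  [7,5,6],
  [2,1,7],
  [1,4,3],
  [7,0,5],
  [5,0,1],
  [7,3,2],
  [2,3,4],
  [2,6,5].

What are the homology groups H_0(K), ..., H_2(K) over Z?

H_0 ≅ Z,  H_1 ≅ Z^2,  H_2 ≅ Z.

Fix the vertex order 0 < 1 < 2 < 3 < 4 < 5 < 6 < 7 and write every simplex with vertices in increasing order. Then dim K = 2 and the simplices of K are:

  0-simplices (8): [0], [1], [2], [3], [4], [5], [6], [7]
  1-simplices (24): (24 of them)
  2-simplices (16): [0,1,2], [0,1,5], [0,2,6], [0,3,6], [0,3,7], [0,5,7], [1,2,7], [1,3,4], [1,3,6], [1,4,5], [1,6,7], [2,3,4], [2,3,7], [2,4,5], [2,5,6], [5,6,7]

so the chain groups are C_0 ≅ Z^8, C_1 ≅ Z^24, C_2 ≅ Z^16.

∂_1: C_1 → C_0 is given by ∂[p,q] = [q] − [p]. For instance
  ∂[1,4] = [4] − [1].
As a 8×24 matrix over Z this has rank 7, with invariant factors (1,1,1,1,1,1,1).

Boundary ∂_2: C_2 → C_1 maps a triangle to the signed sum of its edges. For instance
  ∂[0,3,6] = [3,6] − [0,6] + [0,3],
  ∂[2,5,6] = [5,6] − [2,6] + [2,5].
As a 24×16 matrix over Z this has rank 15, with invariant factors (1,1,1,1,1,1,1,1,1,1,1,1,1,1,1).

Now H_k = ker ∂_k / im ∂_{k+1}, so:

  H_0: rank C_0 − rank ∂_1 = 8 − 7 = 1, and the invariant factors of ∂_1 are all 1, so H_0 ≅ Z.
  H_1: rank ker ∂_1 − rank ∂_2 = (24 − 7) − 15 = 2, and the invariant factors of ∂_2 are all 1, so H_1 ≅ Z^2.
  H_2: rank ker ∂_2 − rank ∂_3 = (16 − 15) − 0 = 1, and there is no ∂_3, so H_2 ≅ Z.

(K is a triangulation of the torus T^2.)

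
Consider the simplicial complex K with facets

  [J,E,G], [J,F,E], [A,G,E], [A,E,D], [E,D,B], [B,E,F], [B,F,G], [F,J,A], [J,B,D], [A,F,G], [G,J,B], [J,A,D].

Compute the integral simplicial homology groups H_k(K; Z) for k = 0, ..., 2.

We work with the vertex ordering A < B < D < E < F < G < J. The simplices of K, each written with vertices in increasing order, are:

  0-simplices (7): A, B, D, E, F, G, J
  1-simplices (18): AD, AE, AF, AG, AJ, BD, BE, BF, BG, BJ, DE, DJ, EF, EG, EJ, FG, FJ, GJ
  2-simplices (12): ADE, ADJ, AEG, AFG, AFJ, BDE, BDJ, BEF, BFG, BGJ, EFJ, EGJ

giving chain groups C_0 ≅ Z^7, C_1 ≅ Z^18, C_2 ≅ Z^12.

∂_1: C_1 → C_0 is given by ∂[p,q] = [q] − [p].
As a 7×18 matrix over Z this has rank 6, with invariant factors (1,1,1,1,1,1).

The boundary map ∂_2: C_2 → C_1 maps a triangle to the signed sum of its edges. For instance
  ∂ADJ = DJ − AJ + AD,
  ∂AEG = EG − AG + AE.
The resulting 18×12 matrix has rank 12, and its Smith normal form has invariant factors (1,1,1,1,1,1,1,1,1,1,1,2).

From H_k ≅ ker(∂_k) / im(∂_{k+1}) we obtain:

  H_0: rank C_0 − rank ∂_1 = 7 − 6 = 1, and the invariant factors of ∂_1 are all 1, so H_0 = Z.
  H_1: rank ker ∂_1 − rank ∂_2 = (18 − 6) − 12 = 0, and ∂_2 has invariant factor 2 > 1, so H_1 = Z/2.
  H_2: rank ker ∂_2 − rank ∂_3 = (12 − 12) − 0 = 0, and there is no ∂_3, so H_2 = 0.

(K is a triangulation of the real projective plane RP^2.)

H_0 = Z,  H_1 = Z/2,  H_2 = 0.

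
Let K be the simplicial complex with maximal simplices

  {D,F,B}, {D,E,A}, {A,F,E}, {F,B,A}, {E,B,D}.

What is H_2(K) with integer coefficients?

H_2 ≅ 0.

We work with the vertex ordering A < B < D < E < F. The simplices of K, each written with vertices in increasing order, are:

  0-simplices (5): A, B, D, E, F
  1-simplices (10): AB, AD, AE, AF, BD, BE, BF, DE, DF, EF
  2-simplices (5): ABF, ADE, AEF, BDE, BDF

Hence C_0 ≅ Z^5, C_1 ≅ Z^10, C_2 ≅ Z^5.

The boundary map ∂_1: C_1 → C_0 maps an edge to its endpoints' difference, ∂[p,q] = q − p. For instance
  ∂BE = E − B.
As a 5×10 matrix over Z this has rank 4, with invariant factors (1,1,1,1).

∂_2: C_2 → C_1 sends each 2-simplex [p,q,r] to [q,r] − [p,r] + [p,q]. For instance
  ∂ADE = DE − AE + AD,
  ∂BDE = DE − BE + BD.
The 10×5 boundary matrix has rank 5 and Smith normal form diag(1,1,1,1,1).

Reading off H_k = ker ∂_k / im ∂_{k+1}:

  H_2: rank ker ∂_2 − rank ∂_3 = (5 − 5) − 0 = 0, and there is no ∂_3, so H_2 = 0.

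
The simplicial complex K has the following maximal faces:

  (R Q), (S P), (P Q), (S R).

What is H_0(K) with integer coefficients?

Take the total order P < Q < R < S on the vertex set. Then K (dimension 1) consists of the simplices:

  0-simplices (4): P, Q, R, S
  1-simplices (4): PQ, PS, QR, RS

so the chain groups are C_0 ≅ Z^4, C_1 ≅ Z^4.

Boundary ∂_1: C_1 → C_0 sends each edge [p,q] (with p < q) to q − p. For instance
  ∂PQ = Q − P.
The resulting 4×4 matrix has rank 3, and its Smith normal form has invariant factors (1,1,1).

Computing H_k = (kernel of ∂_k) / (image of ∂_{k+1}):

  H_0: rank C_0 − rank ∂_1 = 4 − 3 = 1, and the invariant factors of ∂_1 are all 1, so H_0 ≅ Z.

H_0 ≅ Z.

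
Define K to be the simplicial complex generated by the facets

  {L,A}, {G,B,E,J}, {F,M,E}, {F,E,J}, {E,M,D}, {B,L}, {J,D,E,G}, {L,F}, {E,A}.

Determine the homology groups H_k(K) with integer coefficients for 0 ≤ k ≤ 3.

Take the total order A < B < D < E < F < G < J < L < M on the vertex set. Then K (dimension 3) consists of the simplices:

  0-simplices (9): A, B, D, E, F, G, J, L, M
  1-simplices (18): AE, AL, BE, BG, BJ, BL, DE, DG, DJ, DM, EF, EG, EJ, EM, FJ, FL, FM, GJ
  2-simplices (10): BEG, BEJ, BGJ, DEG, DEJ, DEM, DGJ, EFJ, EFM, EGJ
  3-simplices (2): BEGJ, DEGJ

so the chain groups are C_0 ≅ Z^9, C_1 ≅ Z^18, C_2 ≅ Z^10, C_3 ≅ Z^2.

The boundary map ∂_1: C_1 → C_0 is given by ∂[p,q] = [q] − [p]. For instance
  ∂AE = E − A.
This gives a 9×18 integer matrix of rank 8; reducing to Smith normal form yields diagonal entries (1,1,1,1,1,1,1,1).

∂_2: C_2 → C_1 acts by ∂[p,q,r] = [q,r] − [p,r] + [p,q]. For instance
  ∂DEM = EM − DM + DE,
  ∂EFM = FM − EM + EF.
This gives a 18×10 integer matrix of rank 8; reducing to Smith normal form yields diagonal entries (1,1,1,1,1,1,1,1).

∂_3: C_3 → C_2 sends each 3-simplex σ to the alternating sum Σ_i (−1)^i (σ with its i-th vertex removed). For instance
  ∂BEGJ = EGJ − BGJ + BEJ − BEG,
  ∂DEGJ = EGJ − DGJ + DEJ − DEG.
This gives a 10×2 integer matrix of rank 2; reducing to Smith normal form yields diagonal entries (1,1).

Reading off H_k = ker ∂_k / im ∂_{k+1}:

  H_0: rank C_0 − rank ∂_1 = 9 − 8 = 1, and the invariant factors of ∂_1 are all 1, so H_0 ≅ Z.
  H_1: rank ker ∂_1 − rank ∂_2 = (18 − 8) − 8 = 2, and the invariant factors of ∂_2 are all 1, so H_1 ≅ Z^2.
  H_2: rank ker ∂_2 − rank ∂_3 = (10 − 8) − 2 = 0, and the invariant factors of ∂_3 are all 1, so H_2 ≅ 0.
  H_3: rank ker ∂_3 − rank ∂_4 = (2 − 2) − 0 = 0, and there is no ∂_4, so H_3 ≅ 0.

H_0 ≅ Z,  H_1 ≅ Z^2,  H_2 = 0,  H_3 = 0.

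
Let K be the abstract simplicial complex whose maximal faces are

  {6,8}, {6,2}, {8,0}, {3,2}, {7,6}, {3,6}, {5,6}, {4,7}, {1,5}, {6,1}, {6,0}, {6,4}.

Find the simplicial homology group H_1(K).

H_1 ≅ Z^4.

K has 9 vertices, 12 edges.
rank ∂_1 = 8, rank ∂_2 = 0 ⇒ b_1 = 12 − 8 − 0 = 4. So H_1 = Z^4.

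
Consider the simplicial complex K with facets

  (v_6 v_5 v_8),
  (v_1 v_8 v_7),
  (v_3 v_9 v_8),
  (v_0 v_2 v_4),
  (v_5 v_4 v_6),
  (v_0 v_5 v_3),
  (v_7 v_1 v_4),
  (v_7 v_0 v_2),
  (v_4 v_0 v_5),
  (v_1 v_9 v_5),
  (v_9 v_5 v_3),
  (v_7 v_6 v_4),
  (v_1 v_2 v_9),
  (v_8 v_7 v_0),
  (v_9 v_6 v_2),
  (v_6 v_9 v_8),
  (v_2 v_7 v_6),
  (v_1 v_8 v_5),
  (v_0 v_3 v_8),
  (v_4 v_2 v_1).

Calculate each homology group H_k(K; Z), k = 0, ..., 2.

Fix the vertex order v_0 < v_1 < v_2 < v_3 < v_4 < v_5 < v_6 < v_7 < v_8 < v_9 and write every simplex with vertices in increasing order. Then dim K = 2 and the simplices of K are:

  0-simplices (10): [v_0], [v_1], [v_2], [v_3], [v_4], [v_5], [v_6], [v_7], [v_8], [v_9]
  1-simplices (30): (30 of them)
  2-simplices (20): (20 of them)

Hence C_0 ≅ Z^10, C_1 ≅ Z^30, C_2 ≅ Z^20.

Boundary ∂_1: C_1 → C_0 maps an edge to its endpoints' difference, ∂[p,q] = q − p. For instance
  ∂[v_0,v_2] = [v_2] − [v_0].
As a 10×30 matrix over Z this has rank 9, with invariant factors (1,1,1,1,1,1,1,1,1).

Boundary ∂_2: C_2 → C_1 sends each 2-simplex [p,q,r] to [q,r] − [p,r] + [p,q]. For instance
  ∂[v_3,v_8,v_9] = [v_8,v_9] − [v_3,v_9] + [v_3,v_8],
  ∂[v_4,v_6,v_7] = [v_6,v_7] − [v_4,v_7] + [v_4,v_6].
The 30×20 boundary matrix has rank 20 and Smith normal form diag(1,1,1,1,1,1,1,1,1,1,1,1,1,1,1,1,1,1,1,2).

Reading off H_k = ker ∂_k / im ∂_{k+1}:

  H_0: rank C_0 − rank ∂_1 = 10 − 9 = 1, and the invariant factors of ∂_1 are all 1, so H_0 ≅ Z.
  H_1: rank ker ∂_1 − rank ∂_2 = (30 − 9) − 20 = 1, and ∂_2 has invariant factor 2 > 1, so H_1 ≅ Z × Z/2.
  H_2: rank ker ∂_2 − rank ∂_3 = (20 − 20) − 0 = 0, and there is no ∂_3, so H_2 ≅ 0.

H_0 ≅ Z,  H_1 ≅ Z × Z/2,  H_2 = 0.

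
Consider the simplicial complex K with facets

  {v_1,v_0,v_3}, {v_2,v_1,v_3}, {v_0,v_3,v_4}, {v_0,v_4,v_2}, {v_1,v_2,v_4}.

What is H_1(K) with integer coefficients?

H_1 = Z.

We work with the vertex ordering v_0 < v_1 < v_2 < v_3 < v_4. The simplices of K, each written with vertices in increasing order, are:

  0-simplices (5): [v_0], [v_1], [v_2], [v_3], [v_4]
  1-simplices (10): [v_0,v_1], [v_0,v_2], [v_0,v_3], [v_0,v_4], [v_1,v_2], [v_1,v_3], [v_1,v_4], [v_2,v_3], [v_2,v_4], [v_3,v_4]
  2-simplices (5): [v_0,v_1,v_3], [v_0,v_2,v_4], [v_0,v_3,v_4], [v_1,v_2,v_3], [v_1,v_2,v_4]

so the chain groups are C_0 ≅ Z^5, C_1 ≅ Z^10, C_2 ≅ Z^5.

Boundary ∂_1: C_1 → C_0 maps an edge to its endpoints' difference, ∂[p,q] = q − p. For instance
  ∂[v_1,v_3] = [v_3] − [v_1].
As a 5×10 matrix over Z this has rank 4, with invariant factors (1,1,1,1).

∂_2: C_2 → C_1 acts by ∂[p,q,r] = [q,r] − [p,r] + [p,q]. For instance
  ∂[v_1,v_2,v_4] = [v_2,v_4] − [v_1,v_4] + [v_1,v_2],
  ∂[v_0,v_2,v_4] = [v_2,v_4] − [v_0,v_4] + [v_0,v_2].
The resulting 10×5 matrix has rank 5, and its Smith normal form has invariant factors (1,1,1,1,1).

From H_k ≅ ker(∂_k) / im(∂_{k+1}) we obtain:

  H_1: rank ker ∂_1 − rank ∂_2 = (10 − 4) − 5 = 1, and the invariant factors of ∂_2 are all 1, so H_1 = Z.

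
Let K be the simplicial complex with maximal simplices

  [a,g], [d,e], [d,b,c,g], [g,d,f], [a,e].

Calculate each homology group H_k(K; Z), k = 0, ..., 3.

H_0 ≅ Z,  H_1 ≅ Z,  H_2 = 0,  H_3 = 0.

K has 7 vertices, 11 edges, 5 triangles, 1 3-simplex.
rank ∂_0 = 0, rank ∂_1 = 6 ⇒ b_0 = 7 − 0 − 6 = 1; all invariant factors of ∂_1 are 1 so no torsion. So H_0 = Z.
rank ∂_1 = 6, rank ∂_2 = 4 ⇒ b_1 = 11 − 6 − 4 = 1; all invariant factors of ∂_2 are 1 so no torsion. So H_1 = Z.
rank ∂_2 = 4, rank ∂_3 = 1 ⇒ b_2 = 5 − 4 − 1 = 0; all invariant factors of ∂_3 are 1 so no torsion. So H_2 = 0.
rank ∂_3 = 1, rank ∂_4 = 0 ⇒ b_3 = 1 − 1 − 0 = 0. So H_3 = 0.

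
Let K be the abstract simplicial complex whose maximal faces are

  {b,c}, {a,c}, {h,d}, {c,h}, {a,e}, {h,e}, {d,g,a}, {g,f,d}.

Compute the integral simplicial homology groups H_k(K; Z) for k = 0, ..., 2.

Fix the vertex order a < b < c < d < e < f < g < h and write every simplex with vertices in increasing order. Then dim K = 2 and the simplices of K are:

  0-simplices (8): a, b, c, d, e, f, g, h
  1-simplices (11): ac, ad, ae, ag, bc, ch, df, dg, dh, eh, fg
  2-simplices (2): adg, dfg

Hence C_0 ≅ Z^8, C_1 ≅ Z^11, C_2 ≅ Z^2.

The boundary map ∂_1: C_1 → C_0 is given by ∂[p,q] = [q] − [p]. For instance
  ∂bc = c − b.
This gives a 8×11 integer matrix of rank 7; reducing to Smith normal form yields diagonal entries (1,1,1,1,1,1,1).

The boundary map ∂_2: C_2 → C_1 sends each 2-simplex [p,q,r] to [q,r] − [p,r] + [p,q]. For instance
  ∂dfg = fg − dg + df,
  ∂adg = dg − ag + ad.
This gives a 11×2 integer matrix of rank 2; reducing to Smith normal form yields diagonal entries (1,1).

Reading off H_k = ker ∂_k / im ∂_{k+1}:

  H_0: rank C_0 − rank ∂_1 = 8 − 7 = 1, and the invariant factors of ∂_1 are all 1, so H_0 = Z.
  H_1: rank ker ∂_1 − rank ∂_2 = (11 − 7) − 2 = 2, and the invariant factors of ∂_2 are all 1, so H_1 = Z^2.
  H_2: rank ker ∂_2 − rank ∂_3 = (2 − 2) − 0 = 0, and there is no ∂_3, so H_2 = 0.

As a check, the Euler characteristic is 8 − 11 + 2 = -1, which agrees with 1 − 2 + 0 = -1.

H_0 = Z,  H_1 = Z^2,  H_2 = 0.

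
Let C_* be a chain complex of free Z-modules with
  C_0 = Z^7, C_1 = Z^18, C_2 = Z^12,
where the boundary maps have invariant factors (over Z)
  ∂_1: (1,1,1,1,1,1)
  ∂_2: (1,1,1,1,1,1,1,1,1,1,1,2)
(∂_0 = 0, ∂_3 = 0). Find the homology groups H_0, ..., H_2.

H_0: b_0 = 7 − 0 − 6 = 1; torsion from ∂_1 factors > 1: none. So H_0 = Z.
H_1: b_1 = 18 − 6 − 12 = 0; torsion from ∂_2 factors > 1: [2]. So H_1 = Z_2.
H_2: b_2 = 12 − 12 − 0 = 0; torsion from ∂_3 factors > 1: none. So H_2 = 0.

H_0 = Z,  H_1 = Z_2,  H_2 = 0.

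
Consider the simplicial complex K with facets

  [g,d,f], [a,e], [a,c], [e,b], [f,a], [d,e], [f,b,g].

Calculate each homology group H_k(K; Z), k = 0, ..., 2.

Fix the vertex order a < b < c < d < e < f < g and write every simplex with vertices in increasing order. Then dim K = 2 and the simplices of K are:

  0-simplices (7): a, b, c, d, e, f, g
  1-simplices (10): ac, ae, af, be, bf, bg, de, df, dg, fg
  2-simplices (2): bfg, dfg

giving chain groups C_0 ≅ Z^7, C_1 ≅ Z^10, C_2 ≅ Z^2.

∂_1: C_1 → C_0 maps an edge to its endpoints' difference, ∂[p,q] = q − p. For instance
  ∂df = f − d.
The resulting 7×10 matrix has rank 6, and its Smith normal form has invariant factors (1,1,1,1,1,1).

Boundary ∂_2: C_2 → C_1 sends each 2-simplex [p,q,r] to [q,r] − [p,r] + [p,q]. For instance
  ∂dfg = fg − dg + df,
  ∂bfg = fg − bg + bf.
The resulting 10×2 matrix has rank 2, and its Smith normal form has invariant factors (1,1).

Computing H_k = (kernel of ∂_k) / (image of ∂_{k+1}):

  H_0: rank C_0 − rank ∂_1 = 7 − 6 = 1, and the invariant factors of ∂_1 are all 1, so H_0 = Z.
  H_1: rank ker ∂_1 − rank ∂_2 = (10 − 6) − 2 = 2, and the invariant factors of ∂_2 are all 1, so H_1 = Z^2.
  H_2: rank ker ∂_2 − rank ∂_3 = (2 − 2) − 0 = 0, and there is no ∂_3, so H_2 = 0.

As a check, the Euler characteristic is 7 − 10 + 2 = -1, which agrees with 1 − 2 + 0 = -1.

H_0 = Z,  H_1 = Z^2,  H_2 = 0.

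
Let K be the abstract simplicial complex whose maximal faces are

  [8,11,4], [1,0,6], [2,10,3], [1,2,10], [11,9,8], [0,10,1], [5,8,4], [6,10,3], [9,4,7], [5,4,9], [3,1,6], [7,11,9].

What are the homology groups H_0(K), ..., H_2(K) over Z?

H_0 ≅ Z^2,  H_1 ≅ Z^2,  H_2 = 0.

Take the total order 0 < 1 < 2 < 3 < 4 < 5 < 6 < 7 < 8 < 9 < 10 < 11 on the vertex set. Then K (dimension 2) consists of the simplices:

  0-simplices (12): [0], [1], [2], [3], [4], [5], [6], [7], [8], [9], [10], [11]
  1-simplices (24): (24 of them)
  2-simplices (12): [0,1,6], [0,1,10], [1,2,10], [1,3,6], [2,3,10], [3,6,10], [4,5,8], [4,5,9], [4,7,9], [4,8,11], [7,9,11], [8,9,11]

giving chain groups C_0 ≅ Z^12, C_1 ≅ Z^24, C_2 ≅ Z^12.

∂_1: C_1 → C_0 is given by ∂[p,q] = [q] − [p].
As a 12×24 matrix over Z this has rank 10, with invariant factors (1,1,1,1,1,1,1,1,1,1).

The boundary map ∂_2: C_2 → C_1 acts by ∂[p,q,r] = [q,r] − [p,r] + [p,q]. For instance
  ∂[2,3,10] = [3,10] − [2,10] + [2,3],
  ∂[4,8,11] = [8,11] − [4,11] + [4,8].
This gives a 24×12 integer matrix of rank 12; reducing to Smith normal form yields diagonal entries (1,1,1,1,1,1,1,1,1,1,1,1).

From H_k ≅ ker(∂_k) / im(∂_{k+1}) we obtain:

  H_0: rank C_0 − rank ∂_1 = 12 − 10 = 2, and the invariant factors of ∂_1 are all 1, so H_0 ≅ Z^2.
  H_1: rank ker ∂_1 − rank ∂_2 = (24 − 10) − 12 = 2, and the invariant factors of ∂_2 are all 1, so H_1 ≅ Z^2.
  H_2: rank ker ∂_2 − rank ∂_3 = (12 − 12) − 0 = 0, and there is no ∂_3, so H_2 ≅ 0.

(K is a triangulation of the disjoint union of the cylinder S^1 x I and the cylinder S^1 x I.)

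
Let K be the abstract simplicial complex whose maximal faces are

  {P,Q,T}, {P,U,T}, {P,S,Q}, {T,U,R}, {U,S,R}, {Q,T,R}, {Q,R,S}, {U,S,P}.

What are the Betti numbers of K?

Take the total order P < Q < R < S < T < U on the vertex set. Then K (dimension 2) consists of the simplices:

  0-simplices (6): P, Q, R, S, T, U
  1-simplices (12): PQ, PS, PT, PU, QR, QS, QT, RS, RT, RU, SU, TU
  2-simplices (8): PQS, PQT, PSU, PTU, QRS, QRT, RSU, RTU

so the chain groups are C_0 ≅ Z^6, C_1 ≅ Z^12, C_2 ≅ Z^8.

The boundary map ∂_1: C_1 → C_0 is given by ∂[p,q] = [q] − [p].
The resulting 6×12 matrix has rank 5, and its Smith normal form has invariant factors (1,1,1,1,1).

∂_2: C_2 → C_1 sends each 2-simplex [p,q,r] to [q,r] − [p,r] + [p,q]. For instance
  ∂QRS = RS − QS + QR,
  ∂QRT = RT − QT + QR.
As a 12×8 matrix over Z this has rank 7, with invariant factors (1,1,1,1,1,1,1).

Reading off H_k = ker ∂_k / im ∂_{k+1}:

  H_0: rank C_0 − rank ∂_1 = 6 − 5 = 1, and the invariant factors of ∂_1 are all 1, so H_0 ≅ Z.
  H_1: rank ker ∂_1 − rank ∂_2 = (12 − 5) − 7 = 0, and the invariant factors of ∂_2 are all 1, so H_1 ≅ 0.
  H_2: rank ker ∂_2 − rank ∂_3 = (8 − 7) − 0 = 1, and there is no ∂_3, so H_2 ≅ Z.

Hence the Betti numbers are b_0 = 1, b_1 = 0, b_2 = 1.

b_0 = 1, b_1 = 0, b_2 = 1.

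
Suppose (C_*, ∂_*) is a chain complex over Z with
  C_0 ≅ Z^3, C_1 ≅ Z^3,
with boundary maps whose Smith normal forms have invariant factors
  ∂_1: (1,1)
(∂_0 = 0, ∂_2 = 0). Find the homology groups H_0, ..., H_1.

H_0 ≅ Z,  H_1 ≅ Z.

H_0: b_0 = 3 − 0 − 2 = 1; torsion from ∂_1 factors > 1: none. So H_0 ≅ Z.
H_1: b_1 = 3 − 2 − 0 = 1; torsion from ∂_2 factors > 1: none. So H_1 ≅ Z.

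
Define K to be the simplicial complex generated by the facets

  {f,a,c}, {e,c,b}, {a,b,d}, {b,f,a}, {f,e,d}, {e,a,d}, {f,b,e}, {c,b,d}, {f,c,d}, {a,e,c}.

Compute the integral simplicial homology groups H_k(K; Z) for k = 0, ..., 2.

K has 6 vertices, 15 edges, 10 triangles.
rank ∂_0 = 0, rank ∂_1 = 5 ⇒ b_0 = 6 − 0 − 5 = 1; all invariant factors of ∂_1 are 1 so no torsion. So H_0 = Z.
rank ∂_1 = 5, rank ∂_2 = 10 ⇒ b_1 = 15 − 5 − 10 = 0; ∂_2 has invariant factor(s) [2] giving torsion. So H_1 = Z/2Z.
rank ∂_2 = 10, rank ∂_3 = 0 ⇒ b_2 = 10 − 10 − 0 = 0. So H_2 = 0.

H_0 = Z,  H_1 = Z/2Z,  H_2 = 0.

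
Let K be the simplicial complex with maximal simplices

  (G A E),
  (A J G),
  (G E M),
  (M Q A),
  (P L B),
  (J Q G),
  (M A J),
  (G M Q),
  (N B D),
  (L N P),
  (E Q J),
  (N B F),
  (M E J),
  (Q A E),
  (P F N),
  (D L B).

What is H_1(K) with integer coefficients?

H_1 ≅ Z ⊕ Z/2Z.

We work with the vertex ordering A < B < D < E < F < G < J < L < M < N < P < Q. The simplices of K, each written with vertices in increasing order, are:

  0-simplices (12): A, B, D, E, F, G, J, L, M, N, P, Q
  1-simplices (27): AE, AG, AJ, AM, AQ, BD, BF, BL, BN, BP, DL, DN, EG, EJ, EM, EQ, FN, FP, GJ, GM, GQ, JM, JQ, LN, LP, MQ, NP
  2-simplices (16): AEG, AEQ, AGJ, AJM, AMQ, BDL, BDN, BFN, BLP, EGM, EJM, EJQ, FNP, GJQ, GMQ, LNP

giving chain groups C_0 ≅ Z^12, C_1 ≅ Z^27, C_2 ≅ Z^16.

∂_1: C_1 → C_0 is given by ∂[p,q] = [q] − [p]. For instance
  ∂AG = G − A.
The 12×27 boundary matrix has rank 10 and Smith normal form diag(1,1,1,1,1,1,1,1,1,1).

Boundary ∂_2: C_2 → C_1 maps a triangle to the signed sum of its edges. For instance
  ∂BFN = FN − BN + BF,
  ∂AMQ = MQ − AQ + AM.
This gives a 27×16 integer matrix of rank 16; reducing to Smith normal form yields diagonal entries (1,1,1,1,1,1,1,1,1,1,1,1,1,1,1,2).

From H_k ≅ ker(∂_k) / im(∂_{k+1}) we obtain:

  H_1: rank ker ∂_1 − rank ∂_2 = (27 − 10) − 16 = 1, and ∂_2 has invariant factor 2 > 1, so H_1 = Z ⊕ Z/2Z.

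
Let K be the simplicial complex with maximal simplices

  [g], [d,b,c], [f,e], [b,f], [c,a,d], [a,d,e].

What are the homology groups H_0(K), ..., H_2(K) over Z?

Fix the vertex order a < b < c < d < e < f < g and write every simplex with vertices in increasing order. Then dim K = 2 and the simplices of K are:

  0-simplices (7): a, b, c, d, e, f, g
  1-simplices (9): ac, ad, ae, bc, bd, bf, cd, de, ef
  2-simplices (3): acd, ade, bcd

giving chain groups C_0 ≅ Z^7, C_1 ≅ Z^9, C_2 ≅ Z^3.

Boundary ∂_1: C_1 → C_0 sends each edge [p,q] (with p < q) to q − p. For instance
  ∂ac = c − a.
This gives a 7×9 integer matrix of rank 5; reducing to Smith normal form yields diagonal entries (1,1,1,1,1).

Boundary ∂_2: C_2 → C_1 sends each 2-simplex [p,q,r] to [q,r] − [p,r] + [p,q]. For instance
  ∂ade = de − ae + ad,
  ∂bcd = cd − bd + bc.
The resulting 9×3 matrix has rank 3, and its Smith normal form has invariant factors (1,1,1).

Computing H_k = (kernel of ∂_k) / (image of ∂_{k+1}):

  H_0: rank C_0 − rank ∂_1 = 7 − 5 = 2, and the invariant factors of ∂_1 are all 1, so H_0 ≅ Z^2.
  H_1: rank ker ∂_1 − rank ∂_2 = (9 − 5) − 3 = 1, and the invariant factors of ∂_2 are all 1, so H_1 ≅ Z.
  H_2: rank ker ∂_2 − rank ∂_3 = (3 − 3) − 0 = 0, and there is no ∂_3, so H_2 ≅ 0.

H_0 = Z^2,  H_1 = Z,  H_2 = 0.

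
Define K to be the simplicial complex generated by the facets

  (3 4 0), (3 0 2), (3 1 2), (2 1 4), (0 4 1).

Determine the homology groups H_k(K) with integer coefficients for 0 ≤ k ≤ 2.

We work with the vertex ordering 0 < 1 < 2 < 3 < 4. The simplices of K, each written with vertices in increasing order, are:

  0-simplices (5): [0], [1], [2], [3], [4]
  1-simplices (10): [0,1], [0,2], [0,3], [0,4], [1,2], [1,3], [1,4], [2,3], [2,4], [3,4]
  2-simplices (5): [0,1,4], [0,2,3], [0,3,4], [1,2,3], [1,2,4]

Hence C_0 ≅ Z^5, C_1 ≅ Z^10, C_2 ≅ Z^5.

Boundary ∂_1: C_1 → C_0 sends each edge [p,q] (with p < q) to q − p. For instance
  ∂[1,4] = [4] − [1].
As a 5×10 matrix over Z this has rank 4, with invariant factors (1,1,1,1).

Boundary ∂_2: C_2 → C_1 acts by ∂[p,q,r] = [q,r] − [p,r] + [p,q]. For instance
  ∂[0,3,4] = [3,4] − [0,4] + [0,3],
  ∂[0,1,4] = [1,4] − [0,4] + [0,1].
This gives a 10×5 integer matrix of rank 5; reducing to Smith normal form yields diagonal entries (1,1,1,1,1).

Computing H_k = (kernel of ∂_k) / (image of ∂_{k+1}):

  H_0: rank C_0 − rank ∂_1 = 5 − 4 = 1, and the invariant factors of ∂_1 are all 1, so H_0 = Z.
  H_1: rank ker ∂_1 − rank ∂_2 = (10 − 4) − 5 = 1, and the invariant factors of ∂_2 are all 1, so H_1 = Z.
  H_2: rank ker ∂_2 − rank ∂_3 = (5 − 5) − 0 = 0, and there is no ∂_3, so H_2 = 0.

As a check, the Euler characteristic is 5 − 10 + 5 = 0, which agrees with 1 − 1 + 0 = 0.

H_0 = Z,  H_1 = Z,  H_2 = 0.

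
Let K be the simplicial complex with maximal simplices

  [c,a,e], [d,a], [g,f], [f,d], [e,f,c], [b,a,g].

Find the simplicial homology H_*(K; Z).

Order the vertices as a < b < c < d < e < f < g. Listing each simplex with vertices in this order, K has dimension 2 with simplices:

  0-simplices (7): a, b, c, d, e, f, g
  1-simplices (11): ab, ac, ad, ae, ag, bg, ce, cf, df, ef, fg
  2-simplices (3): abg, ace, cef

so the chain groups are C_0 ≅ Z^7, C_1 ≅ Z^11, C_2 ≅ Z^3.

The boundary map ∂_1: C_1 → C_0 sends each edge [p,q] (with p < q) to q − p.
This gives a 7×11 integer matrix of rank 6; reducing to Smith normal form yields diagonal entries (1,1,1,1,1,1).

∂_2: C_2 → C_1 maps a triangle to the signed sum of its edges. For instance
  ∂abg = bg − ag + ab,
  ∂cef = ef − cf + ce.
This gives a 11×3 integer matrix of rank 3; reducing to Smith normal form yields diagonal entries (1,1,1).

Computing H_k = (kernel of ∂_k) / (image of ∂_{k+1}):

  H_0: rank C_0 − rank ∂_1 = 7 − 6 = 1, and the invariant factors of ∂_1 are all 1, so H_0 = Z.
  H_1: rank ker ∂_1 − rank ∂_2 = (11 − 6) − 3 = 2, and the invariant factors of ∂_2 are all 1, so H_1 = Z^2.
  H_2: rank ker ∂_2 − rank ∂_3 = (3 − 3) − 0 = 0, and there is no ∂_3, so H_2 = 0.

H_0 = Z,  H_1 = Z^2,  H_2 = 0.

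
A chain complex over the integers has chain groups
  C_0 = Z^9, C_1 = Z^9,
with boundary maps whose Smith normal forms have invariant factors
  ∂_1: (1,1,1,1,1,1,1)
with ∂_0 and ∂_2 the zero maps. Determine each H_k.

H_0: b_0 = 9 − 0 − 7 = 2; torsion from ∂_1 factors > 1: none. So H_0 = Z^2.
H_1: b_1 = 9 − 7 − 0 = 2; torsion from ∂_2 factors > 1: none. So H_1 = Z^2.

H_0 = Z^2,  H_1 = Z^2.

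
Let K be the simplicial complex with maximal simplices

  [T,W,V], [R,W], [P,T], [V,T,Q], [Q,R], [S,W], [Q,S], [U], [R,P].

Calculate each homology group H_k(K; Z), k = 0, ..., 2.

H_0 ≅ Z^2,  H_1 ≅ Z^3,  H_2 = 0.

We work with the vertex ordering P < Q < R < S < T < U < V < W. The simplices of K, each written with vertices in increasing order, are:

  0-simplices (8): P, Q, R, S, T, U, V, W
  1-simplices (11): PR, PT, QR, QS, QT, QV, RW, SW, TV, TW, VW
  2-simplices (2): QTV, TVW

Hence C_0 ≅ Z^8, C_1 ≅ Z^11, C_2 ≅ Z^2.

∂_1: C_1 → C_0 sends each edge [p,q] (with p < q) to q − p. For instance
  ∂QT = T − Q.
This gives a 8×11 integer matrix of rank 6; reducing to Smith normal form yields diagonal entries (1,1,1,1,1,1).

The boundary map ∂_2: C_2 → C_1 sends each 2-simplex [p,q,r] to [q,r] − [p,r] + [p,q]. For instance
  ∂TVW = VW − TW + TV,
  ∂QTV = TV − QV + QT.
As a 11×2 matrix over Z this has rank 2, with invariant factors (1,1).

Now H_k = ker ∂_k / im ∂_{k+1}, so:

  H_0: rank C_0 − rank ∂_1 = 8 − 6 = 2, and the invariant factors of ∂_1 are all 1, so H_0 ≅ Z^2.
  H_1: rank ker ∂_1 − rank ∂_2 = (11 − 6) − 2 = 3, and the invariant factors of ∂_2 are all 1, so H_1 ≅ Z^3.
  H_2: rank ker ∂_2 − rank ∂_3 = (2 − 2) − 0 = 0, and there is no ∂_3, so H_2 ≅ 0.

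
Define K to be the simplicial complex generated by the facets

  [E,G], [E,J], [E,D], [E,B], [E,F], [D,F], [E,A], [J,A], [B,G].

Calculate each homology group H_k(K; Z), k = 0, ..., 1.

H_0 ≅ Z,  H_1 ≅ Z^3.

Order the vertices as A < B < D < E < F < G < J. Listing each simplex with vertices in this order, K has dimension 1 with simplices:

  0-simplices (7): A, B, D, E, F, G, J
  1-simplices (9): AE, AJ, BE, BG, DE, DF, EF, EG, EJ

giving chain groups C_0 ≅ Z^7, C_1 ≅ Z^9.

Boundary ∂_1: C_1 → C_0 maps an edge to its endpoints' difference, ∂[p,q] = q − p. For instance
  ∂AE = E − A.
As a 7×9 matrix over Z this has rank 6, with invariant factors (1,1,1,1,1,1).

Reading off H_k = ker ∂_k / im ∂_{k+1}:

  H_0: rank C_0 − rank ∂_1 = 7 − 6 = 1, and the invariant factors of ∂_1 are all 1, so H_0 ≅ Z.
  H_1: rank ker ∂_1 − rank ∂_2 = (9 − 6) − 0 = 3, and there is no ∂_2, so H_1 ≅ Z^3.

As a check, the Euler characteristic is 7 − 9 = -2, which agrees with 1 − 3 = -2.
(K is a triangulation of a wedge of 3 circles.)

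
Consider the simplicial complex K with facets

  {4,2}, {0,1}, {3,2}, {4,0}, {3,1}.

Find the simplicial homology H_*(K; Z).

Order the vertices as 0 < 1 < 2 < 3 < 4. Listing each simplex with vertices in this order, K has dimension 1 with simplices:

  0-simplices (5): [0], [1], [2], [3], [4]
  1-simplices (5): [0,1], [0,4], [1,3], [2,3], [2,4]

Hence C_0 ≅ Z^5, C_1 ≅ Z^5.

∂_1: C_1 → C_0 sends each edge [p,q] (with p < q) to q − p. For instance
  ∂[1,3] = [3] − [1].
The resulting 5×5 matrix has rank 4, and its Smith normal form has invariant factors (1,1,1,1).

Computing H_k = (kernel of ∂_k) / (image of ∂_{k+1}):

  H_0: rank C_0 − rank ∂_1 = 5 − 4 = 1, and the invariant factors of ∂_1 are all 1, so H_0 ≅ Z.
  H_1: rank ker ∂_1 − rank ∂_2 = (5 − 4) − 0 = 1, and there is no ∂_2, so H_1 ≅ Z.

(K is a triangulation of the circle S^1.)

H_0 = Z,  H_1 = Z.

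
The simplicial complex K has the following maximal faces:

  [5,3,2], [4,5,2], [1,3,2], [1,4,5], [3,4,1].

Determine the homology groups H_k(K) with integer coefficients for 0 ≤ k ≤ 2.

Take the total order 1 < 2 < 3 < 4 < 5 on the vertex set. Then K (dimension 2) consists of the simplices:

  0-simplices (5): [1], [2], [3], [4], [5]
  1-simplices (10): [1,2], [1,3], [1,4], [1,5], [2,3], [2,4], [2,5], [3,4], [3,5], [4,5]
  2-simplices (5): [1,2,3], [1,3,4], [1,4,5], [2,3,5], [2,4,5]

giving chain groups C_0 ≅ Z^5, C_1 ≅ Z^10, C_2 ≅ Z^5.

∂_1: C_1 → C_0 sends each edge [p,q] (with p < q) to q − p.
The 5×10 boundary matrix has rank 4 and Smith normal form diag(1,1,1,1).

Boundary ∂_2: C_2 → C_1 sends each 2-simplex [p,q,r] to [q,r] − [p,r] + [p,q]. For instance
  ∂[1,2,3] = [2,3] − [1,3] + [1,2],
  ∂[1,3,4] = [3,4] − [1,4] + [1,3].
As a 10×5 matrix over Z this has rank 5, with invariant factors (1,1,1,1,1).

Now H_k = ker ∂_k / im ∂_{k+1}, so:

  H_0: rank C_0 − rank ∂_1 = 5 − 4 = 1, and the invariant factors of ∂_1 are all 1, so H_0 ≅ Z.
  H_1: rank ker ∂_1 − rank ∂_2 = (10 − 4) − 5 = 1, and the invariant factors of ∂_2 are all 1, so H_1 ≅ Z.
  H_2: rank ker ∂_2 − rank ∂_3 = (5 − 5) − 0 = 0, and there is no ∂_3, so H_2 ≅ 0.

H_0 ≅ Z,  H_1 ≅ Z,  H_2 = 0.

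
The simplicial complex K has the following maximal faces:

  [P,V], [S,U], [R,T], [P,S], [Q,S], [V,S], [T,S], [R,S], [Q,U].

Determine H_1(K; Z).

H_1 ≅ Z^3.

Fix the vertex order P < Q < R < S < T < U < V and write every simplex with vertices in increasing order. Then dim K = 1 and the simplices of K are:

  0-simplices (7): P, Q, R, S, T, U, V
  1-simplices (9): PS, PV, QS, QU, RS, RT, ST, SU, SV

so the chain groups are C_0 ≅ Z^7, C_1 ≅ Z^9.

Boundary ∂_1: C_1 → C_0 is given by ∂[p,q] = [q] − [p].
As a 7×9 matrix over Z this has rank 6, with invariant factors (1,1,1,1,1,1).

Computing H_k = (kernel of ∂_k) / (image of ∂_{k+1}):

  H_1: rank ker ∂_1 − rank ∂_2 = (9 − 6) − 0 = 3, and there is no ∂_2, so H_1 ≅ Z^3.

(K is a triangulation of a wedge of 3 circles.)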